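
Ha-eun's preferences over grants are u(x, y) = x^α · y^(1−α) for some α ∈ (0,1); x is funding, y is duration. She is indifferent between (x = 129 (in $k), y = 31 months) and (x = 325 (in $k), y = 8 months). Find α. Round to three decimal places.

The Cobb–Douglas utilities coincide, so 129^α·31^(1−α) = 325^α·8^(1−α).
(129/325)^α = (8/31)^(1−α); take logs: α·ln(129/325) = (1−α)·ln(8/31), i.e. α·-0.924013 = (1−α)·-1.354546.
So α/(1−α) = (-1.354546)/(-0.924013) = 1.465938, and α = 1.465938/2.465938 ≈ 0.594.

α ≈ 0.594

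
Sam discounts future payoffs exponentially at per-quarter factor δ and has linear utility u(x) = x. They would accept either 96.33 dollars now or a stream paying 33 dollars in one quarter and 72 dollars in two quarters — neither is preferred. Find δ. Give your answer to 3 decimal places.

Present value of the stream is 33·δ + 72·δ². Indifference gives 33δ + 72δ² = 96.33.
Rearranged: 72δ² + 33δ − 96.33 = 0.
δ = (−33 + √(33² + 4·72·96.33)) / (2·72) = (−33 + √28832.04) / 144 ≈ 0.950.

δ ≈ 0.950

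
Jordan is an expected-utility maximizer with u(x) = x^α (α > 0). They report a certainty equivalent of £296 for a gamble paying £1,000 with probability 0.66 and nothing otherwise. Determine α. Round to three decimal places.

α ≈ 0.341

The lottery's expected utility is 0.66·u(1000) + 0.34·u(0) = 0.66·1000^α (since u(0) = 0 for α > 0).
Indifference: 296^α = 0.66·1000^α, so (296/1000)^α = 0.66.
α = ln(0.66) / ln(296/1000) = -0.415515/-1.217396 ≈ 0.341.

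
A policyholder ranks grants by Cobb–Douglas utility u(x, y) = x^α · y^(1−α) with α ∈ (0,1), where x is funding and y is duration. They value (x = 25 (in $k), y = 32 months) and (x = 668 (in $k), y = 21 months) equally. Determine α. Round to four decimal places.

The Cobb–Douglas utilities coincide, so 25^α·32^(1−α) = 668^α·21^(1−α).
Taking logs: α·ln 25 + (1−α)·ln 32 = α·ln 668 + (1−α)·ln 21, i.e. α·-3.2854123 = (1−α)·-0.4212135.
Thus α·(-3.7066258) = -0.4212135, so α = -0.4212135/-3.7066258 ≈ 0.1136.

α ≈ 0.1136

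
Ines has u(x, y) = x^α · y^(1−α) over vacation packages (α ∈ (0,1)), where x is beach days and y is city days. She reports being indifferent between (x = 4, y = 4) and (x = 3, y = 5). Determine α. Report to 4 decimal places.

The Cobb–Douglas utilities coincide, so 4^α·4^(1−α) = 3^α·5^(1−α).
Taking logs: α·ln 4 + (1−α)·ln 4 = α·ln 3 + (1−α)·ln 5, i.e. α·0.2876821 = (1−α)·0.2231436.
With A = 0.2876821 and B = 0.2231436: α·A = (1−α)·B, so α = B/(A+B) = 0.2231436/0.5108257 ≈ 0.4368.

α ≈ 0.4368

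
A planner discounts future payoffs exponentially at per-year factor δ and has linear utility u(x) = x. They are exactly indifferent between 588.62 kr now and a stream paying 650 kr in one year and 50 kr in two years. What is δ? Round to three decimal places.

δ ≈ 0.850

Present value of the stream is 650·δ + 50·δ². Indifference gives 650δ + 50δ² = 588.62.
That is, 50δ² + 650δ − 588.62 = 0, a quadratic in δ.
The positive root is δ = [−650 + √(650² + 4·50·588.62)] / (2·50) = (−650 + 734.999)/100 ≈ 0.850.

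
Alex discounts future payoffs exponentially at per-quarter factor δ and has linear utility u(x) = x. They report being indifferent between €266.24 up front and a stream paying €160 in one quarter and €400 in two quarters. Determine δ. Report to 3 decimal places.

δ ≈ 0.640

The stream is worth 160δ + 400δ² today, so 160δ + 400δ² = 266.24.
Rearranged: 400δ² + 160δ − 266.24 = 0.
δ = (−160 + √(160² + 4·400·266.24)) / (2·400) = (−160 + √451584.00) / 800 ≈ 0.640.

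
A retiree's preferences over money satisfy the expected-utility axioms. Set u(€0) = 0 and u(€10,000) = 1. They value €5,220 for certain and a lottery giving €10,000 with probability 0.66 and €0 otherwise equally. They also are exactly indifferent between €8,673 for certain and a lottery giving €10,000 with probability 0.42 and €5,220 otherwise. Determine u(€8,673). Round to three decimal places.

The first gamble pins u(€5,220): it must equal 0.66·1 + 0.34·0 = 0.66.
The second indifference gives u(€8,673) = 0.42·u(€10,000) + 0.58·u(€5,220) = 0.42·1.00 + 0.58·0.66 = 0.8028.

0.803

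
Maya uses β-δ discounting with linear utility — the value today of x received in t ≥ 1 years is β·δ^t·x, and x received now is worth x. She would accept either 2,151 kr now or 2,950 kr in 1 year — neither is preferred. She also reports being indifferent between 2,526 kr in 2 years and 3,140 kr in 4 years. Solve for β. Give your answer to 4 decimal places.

From the later pair, β·δ^2·2526 = β·δ^4·3140; dividing through, δ^2 = 2526/3140 = 0.80446, so δ = 0.89692.
The first indifference: 2151 = β·δ·2950, so β = 2151/(δ·2950) = 2151/(0.89692·2950) ≈ 0.8130.

β ≈ 0.8130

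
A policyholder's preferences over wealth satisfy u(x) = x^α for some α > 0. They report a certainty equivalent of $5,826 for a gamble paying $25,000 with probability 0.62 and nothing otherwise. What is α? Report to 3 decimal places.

α ≈ 0.328

Since u(0) = 0, the lottery's EU is 0.62·25000^α.
Setting u(5826) equal to that: 5826^α = 0.62·25000^α ⇒ (5826/25000)^α = 0.62.
Taking logs: α·ln(5826/25000) = ln(0.62), so α = -0.478036 / -1.456545 ≈ 0.328.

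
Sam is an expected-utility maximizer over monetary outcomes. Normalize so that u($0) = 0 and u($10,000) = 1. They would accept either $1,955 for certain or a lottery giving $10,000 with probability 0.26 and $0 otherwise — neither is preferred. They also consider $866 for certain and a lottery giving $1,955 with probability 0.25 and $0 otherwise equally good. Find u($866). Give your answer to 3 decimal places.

The first gamble pins u($1,955): it must equal 0.26·1 + 0.74·0 = 0.26.
The second indifference gives u($866) = 0.25·u($1,955) + 0.75·u($0) = 0.25·0.26 + 0.75·0.00 = 0.0650.

0.065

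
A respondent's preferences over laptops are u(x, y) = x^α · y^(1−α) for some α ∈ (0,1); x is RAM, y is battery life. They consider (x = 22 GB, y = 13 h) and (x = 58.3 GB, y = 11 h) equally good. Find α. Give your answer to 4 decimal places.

Set the two utilities equal: 22^α·13^(1−α) = 58.3^α·11^(1−α).
(22/58.3)^α = (11/13)^(1−α); take logs: α·ln(22/58.3) = (1−α)·ln(11/13), i.e. α·-0.9745596 = (1−α)·-0.1670541.
So α/(1−α) = (-0.1670541)/(-0.9745596) = 0.1714150, and α = 0.1714150/1.1714150 ≈ 0.1463.

α ≈ 0.1463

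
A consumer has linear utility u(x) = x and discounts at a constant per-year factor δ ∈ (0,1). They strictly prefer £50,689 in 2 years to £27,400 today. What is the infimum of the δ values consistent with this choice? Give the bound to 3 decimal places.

δ > 0.735

The preference means 27400 < δ^2·50689.
So δ^2 > 27400/50689 = 0.54055; taking the square root of both positive sides preserves the inequality.
δ > 0.54055^(1/2) = 0.735.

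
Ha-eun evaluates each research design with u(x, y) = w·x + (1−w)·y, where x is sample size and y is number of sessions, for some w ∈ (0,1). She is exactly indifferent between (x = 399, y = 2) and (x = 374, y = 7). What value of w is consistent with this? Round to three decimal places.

u(399,2) = u(374,7) means w·399 + (1−w)·2 = w·374 + (1−w)·7.
Collecting terms: w·25 = (1−w)·5.
So w/(1−w) = 5/25 = 0.2000, giving w = 5/(25+5) = 0.167.

w = 0.167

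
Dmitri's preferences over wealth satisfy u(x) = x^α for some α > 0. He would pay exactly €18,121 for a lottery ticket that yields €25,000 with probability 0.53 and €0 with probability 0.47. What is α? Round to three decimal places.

α ≈ 1.973

The lottery's expected utility is 0.53·u(25000) + 0.47·u(0) = 0.53·25000^α (since u(0) = 0 for α > 0).
Setting u(18121) equal to that: 18121^α = 0.53·25000^α ⇒ (18121/25000)^α = 0.53.
Take logs: α = ln 0.53 / ln(18121/25000) ≈ 1.97287.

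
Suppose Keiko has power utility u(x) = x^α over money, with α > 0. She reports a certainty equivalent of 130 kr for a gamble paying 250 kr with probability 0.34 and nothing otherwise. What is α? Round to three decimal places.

The lottery's expected utility is 0.34·u(250) + 0.66·u(0) = 0.34·250^α (since u(0) = 0 for α > 0).
Indifference: 130^α = 0.34·250^α, so (130/250)^α = 0.34.
Taking logs: α·ln(130/250) = ln(0.34), so α = -1.078810 / -0.653926 ≈ 1.650.

α ≈ 1.650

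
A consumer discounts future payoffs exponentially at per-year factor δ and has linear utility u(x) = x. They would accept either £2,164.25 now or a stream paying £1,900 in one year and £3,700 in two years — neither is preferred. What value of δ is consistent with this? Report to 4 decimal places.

The stream is worth 1900δ + 3700δ² today, so 1900δ + 3700δ² = 2164.25.
Rearranged: 3700δ² + 1900δ − 2164.25 = 0.
By the quadratic formula (taking the positive root), δ = (−1900 + √35640900.00) / 7400 ≈ 0.5500.

δ ≈ 0.5500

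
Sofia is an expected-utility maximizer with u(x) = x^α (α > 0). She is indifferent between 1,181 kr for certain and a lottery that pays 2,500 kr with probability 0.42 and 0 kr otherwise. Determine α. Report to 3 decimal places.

α ≈ 1.157

Since u(0) = 0, the lottery's EU is 0.42·2500^α.
Equating: 1181^α = 0.42·2500^α, i.e. 0.4724^α = 0.42.
α = ln(0.42) / ln(1181/2500) = -0.867501/-0.749929 ≈ 1.157.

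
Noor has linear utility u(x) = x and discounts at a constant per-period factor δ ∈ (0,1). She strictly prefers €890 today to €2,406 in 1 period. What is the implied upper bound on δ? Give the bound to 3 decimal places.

δ < 0.370

The preference means 890 > δ·2406.
So δ < 890/2406 = 0.36991.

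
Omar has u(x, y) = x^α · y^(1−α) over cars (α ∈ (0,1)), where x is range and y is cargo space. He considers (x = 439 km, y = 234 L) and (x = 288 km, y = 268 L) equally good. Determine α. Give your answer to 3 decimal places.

Set the two utilities equal: 439^α·234^(1−α) = 288^α·268^(1−α).
(439/288)^α = (268/234)^(1−α); take logs: α·ln(439/288) = (1−α)·ln(268/234), i.e. α·0.421539 = (1−α)·0.135666.
Thus α·(0.557205) = 0.135666, so α = 0.135666/0.557205 ≈ 0.243.

α ≈ 0.243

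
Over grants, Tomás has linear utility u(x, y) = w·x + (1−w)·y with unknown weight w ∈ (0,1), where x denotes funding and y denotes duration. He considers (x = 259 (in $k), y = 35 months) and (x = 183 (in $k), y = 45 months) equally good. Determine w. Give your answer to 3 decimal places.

Equating utilities: w·259 + (1−w)·35 = w·183 + (1−w)·45.
Collecting terms: w·76 = (1−w)·10.
Hence w = 10/(76+10) = 10/86 = 0.116.

w = 0.116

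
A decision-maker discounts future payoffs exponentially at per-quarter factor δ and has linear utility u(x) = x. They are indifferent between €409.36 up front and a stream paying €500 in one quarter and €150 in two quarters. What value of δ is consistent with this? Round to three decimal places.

δ ≈ 0.680

Present value of the stream is 500·δ + 150·δ². Indifference gives 500δ + 150δ² = 409.36.
So 150δ² + 500δ − 409.36 = 0.
The positive root is δ = [−500 + √(500² + 4·150·409.36)] / (2·150) = (−500 + 704.000)/300 ≈ 0.680.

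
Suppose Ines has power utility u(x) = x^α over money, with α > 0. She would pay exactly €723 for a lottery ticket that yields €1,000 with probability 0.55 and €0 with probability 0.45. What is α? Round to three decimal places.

α ≈ 1.843

The lottery's expected utility is 0.55·u(1000) + 0.45·u(0) = 0.55·1000^α (since u(0) = 0 for α > 0).
Equating: 723^α = 0.55·1000^α, i.e. 0.7230^α = 0.55.
Taking logs: α·ln(723/1000) = ln(0.55), so α = -0.597837 / -0.324346 ≈ 1.843.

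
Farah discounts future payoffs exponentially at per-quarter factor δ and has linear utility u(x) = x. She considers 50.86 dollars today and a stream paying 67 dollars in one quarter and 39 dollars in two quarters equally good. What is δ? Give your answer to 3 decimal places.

The stream is worth 67δ + 39δ² today, so 67δ + 39δ² = 50.86.
Rearranged: 39δ² + 67δ − 50.86 = 0.
δ = (−67 + √(67² + 4·39·50.86)) / (2·39) = (−67 + √12423.16) / 78 ≈ 0.570.

δ ≈ 0.570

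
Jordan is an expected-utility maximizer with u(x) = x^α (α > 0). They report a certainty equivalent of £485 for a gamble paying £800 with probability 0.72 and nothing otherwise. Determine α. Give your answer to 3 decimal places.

α ≈ 0.656

EU(lottery) = 0.72·800^α + 0.28·0 = 0.72·800^α.
Equating: 485^α = 0.72·800^α, i.e. 0.6062^α = 0.72.
Take logs: α = ln 0.72 / ln(485/800) ≈ 0.65640.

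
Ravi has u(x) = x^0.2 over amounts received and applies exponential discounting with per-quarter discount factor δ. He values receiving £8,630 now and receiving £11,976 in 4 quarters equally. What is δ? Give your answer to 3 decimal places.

Equating discounted utilities: u(8630) = δ^4·u(11976) ⇒ δ^4 = u(8630)/u(11976).
With u(x) = x^0.2: δ^4 = 8630^0.2/11976^0.2 = (8630/11976)^0.2 = 0.93657.
So δ = 0.93657^(1/4) ≈ 0.984.

δ ≈ 0.984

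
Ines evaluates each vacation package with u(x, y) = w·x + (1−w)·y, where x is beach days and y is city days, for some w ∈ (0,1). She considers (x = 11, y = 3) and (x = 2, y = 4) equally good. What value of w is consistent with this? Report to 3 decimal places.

w = 0.100

Equating utilities: w·11 + (1−w)·3 = w·2 + (1−w)·4.
w·(11−2) = (1−w)·(4−3), i.e. w·9 = (1−w)·1.
So w/(1−w) = 1/9 = 0.1111, giving w = 1/(9+1) = 0.100.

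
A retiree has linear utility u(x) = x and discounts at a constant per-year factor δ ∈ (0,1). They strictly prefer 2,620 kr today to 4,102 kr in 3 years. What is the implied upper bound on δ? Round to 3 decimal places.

δ < 0.861

Comparing present values: 2620 > δ^3·4102.
Dividing by 4102: δ^3 < 0.63871. Both sides are positive, so the cube root keeps the direction.
δ < (2620/4102)^(1/3) ≈ 0.861.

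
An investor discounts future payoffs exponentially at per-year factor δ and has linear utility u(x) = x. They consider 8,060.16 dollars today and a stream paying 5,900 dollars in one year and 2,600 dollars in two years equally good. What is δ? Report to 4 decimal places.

The stream is worth 5900δ + 2600δ² today, so 5900δ + 2600δ² = 8060.16.
So 2600δ² + 5900δ − 8060.16 = 0.
δ = (−5900 + √(5900² + 4·2600·8060.16)) / (2·2600) = (−5900 + √118635664.00) / 5200 ≈ 0.9600.

δ ≈ 0.9600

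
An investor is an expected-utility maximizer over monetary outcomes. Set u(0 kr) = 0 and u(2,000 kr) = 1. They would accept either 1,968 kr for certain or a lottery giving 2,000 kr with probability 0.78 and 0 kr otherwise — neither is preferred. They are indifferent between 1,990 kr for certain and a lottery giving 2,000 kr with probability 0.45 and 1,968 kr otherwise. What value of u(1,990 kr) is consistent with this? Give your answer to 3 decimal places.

From the first indifference, u(1,968 kr) = 0.78·u(2,000 kr) + 0.22·u(0 kr) = 0.78·1 + 0.22·0 = 0.78.
Then u(1,990 kr) = 0.45·u(2,000 kr) + 0.55·u(1,968 kr) = 0.45·1.00 + 0.55·0.78 = 0.8790.

0.879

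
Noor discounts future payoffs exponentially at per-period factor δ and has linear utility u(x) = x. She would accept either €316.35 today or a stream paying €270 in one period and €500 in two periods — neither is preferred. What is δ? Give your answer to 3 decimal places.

The stream is worth 270δ + 500δ² today, so 270δ + 500δ² = 316.35.
So 500δ² + 270δ − 316.35 = 0.
By the quadratic formula (taking the positive root), δ = (−270 + √705600.00) / 1000 ≈ 0.570.

δ ≈ 0.570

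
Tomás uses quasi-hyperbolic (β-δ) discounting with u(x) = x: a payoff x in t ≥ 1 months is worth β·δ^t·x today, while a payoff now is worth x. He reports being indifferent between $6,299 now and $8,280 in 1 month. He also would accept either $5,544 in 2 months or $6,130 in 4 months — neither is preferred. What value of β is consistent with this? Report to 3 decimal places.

β ≈ 0.800

From the later pair, β·δ^2·5544 = β·δ^4·6130; dividing through, δ^2 = 5544/6130 = 0.90440, so δ = 0.95100.
Substituting δ into 6299 = β·δ·8280: β = 6299/(7874.296) ≈ 0.800.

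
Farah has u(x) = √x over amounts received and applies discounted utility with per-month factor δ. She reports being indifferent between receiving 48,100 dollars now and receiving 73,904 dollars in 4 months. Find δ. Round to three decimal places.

δ ≈ 0.948

The payoff in 4 months is discounted by δ^4, so u(48100) = δ^4·u(73904) and δ^4 = u(48100)/u(73904).
Since u(x) = √x, δ^4 = √(48100/73904) = 0.80675.
So δ = 0.80675^(1/4) ≈ 0.948.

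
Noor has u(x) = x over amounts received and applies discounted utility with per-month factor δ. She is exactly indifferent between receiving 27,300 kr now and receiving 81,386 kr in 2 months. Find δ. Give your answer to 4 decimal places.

δ ≈ 0.5792

Equating discounted utilities: u(27300) = δ^2·u(81386) ⇒ δ^2 = u(27300)/u(81386).
With u(x) = x: δ^2 = 27300/81386 = 0.33544.
Taking the square root: δ = 0.33544^(1/2) ≈ 0.5792.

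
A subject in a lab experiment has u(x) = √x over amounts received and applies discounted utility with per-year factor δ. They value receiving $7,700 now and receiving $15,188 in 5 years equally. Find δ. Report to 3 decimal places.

δ ≈ 0.934

Indifference means u(7700) = δ^5 · u(15188), so δ^5 = u(7700)/u(15188).
Since u(x) = √x, δ^5 = √(7700/15188) = 0.71202.
So δ = 0.71202^(1/5) ≈ 0.934.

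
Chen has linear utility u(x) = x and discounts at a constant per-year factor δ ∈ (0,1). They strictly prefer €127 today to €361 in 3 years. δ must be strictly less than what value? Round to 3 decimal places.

Comparing present values: 127 > δ^3·361.
So δ^3 < 127/361 = 0.35180; taking the cube root of both positive sides preserves the inequality.
δ < 0.35180^(1/3) = 0.706.

δ < 0.706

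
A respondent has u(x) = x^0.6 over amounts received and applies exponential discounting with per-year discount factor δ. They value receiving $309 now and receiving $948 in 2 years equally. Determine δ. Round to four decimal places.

δ ≈ 0.7144

The payoff in 2 years is discounted by δ^2, so u(309) = δ^2·u(948) and δ^2 = u(309)/u(948).
Since u(x) = x^0.6, δ^2 = (309/948)^0.6 = 0.32595^0.6 = 0.51038.
Hence δ = (0.51038)^(1/2) = 0.714406.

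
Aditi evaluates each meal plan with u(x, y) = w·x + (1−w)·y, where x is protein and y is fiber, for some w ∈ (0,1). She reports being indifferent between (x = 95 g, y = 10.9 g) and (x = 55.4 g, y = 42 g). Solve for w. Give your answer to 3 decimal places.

u(95,10.9) = u(55.4,42) means w·95 + (1−w)·10.9 = w·55.4 + (1−w)·42.
Rearranging, 39.6·w − 31.1·(1−w) = 0.
Hence w = 31.1/(39.6+31.1) = 31.1/70.7 = 0.440.

w = 0.440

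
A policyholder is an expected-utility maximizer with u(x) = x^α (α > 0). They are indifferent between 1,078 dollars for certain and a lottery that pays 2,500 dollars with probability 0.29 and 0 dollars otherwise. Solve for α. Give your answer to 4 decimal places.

α ≈ 1.4716

EU(lottery) = 0.29·2500^α + 0.71·0 = 0.29·2500^α.
Setting u(1078) equal to that: 1078^α = 0.29·2500^α ⇒ (1078/2500)^α = 0.29.
Taking logs: α·ln(1078/2500) = ln(0.29), so α = -1.2378744 / -0.8411833 ≈ 1.4716.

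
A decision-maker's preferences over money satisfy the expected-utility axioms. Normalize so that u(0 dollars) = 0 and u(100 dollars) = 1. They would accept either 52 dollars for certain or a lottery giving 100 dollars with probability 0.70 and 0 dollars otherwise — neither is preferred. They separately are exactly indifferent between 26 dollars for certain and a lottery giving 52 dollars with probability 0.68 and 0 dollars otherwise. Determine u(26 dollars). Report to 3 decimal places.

0.476

First, u(52 dollars) = 0.70·u(100 dollars) + 0.30·u(0 dollars) = 0.70.
The second indifference gives u(26 dollars) = 0.68·u(52 dollars) + 0.32·u(0 dollars) = 0.68·0.70 + 0.32·0.00 = 0.4760.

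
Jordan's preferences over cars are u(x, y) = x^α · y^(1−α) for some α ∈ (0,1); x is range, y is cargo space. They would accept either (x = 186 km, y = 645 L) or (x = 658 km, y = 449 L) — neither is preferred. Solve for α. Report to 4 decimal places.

The Cobb–Douglas utilities coincide, so 186^α·645^(1−α) = 658^α·449^(1−α).
Rearrange to (186/658)^α = (449/645)^(1−α) and take logs: α·-1.2634583 = (1−α)·-0.3622274.
With A = -1.2634583 and B = -0.3622274: α·A = (1−α)·B, so α = B/(A+B) = -0.3622274/-1.6256857 ≈ 0.2228.

α ≈ 0.2228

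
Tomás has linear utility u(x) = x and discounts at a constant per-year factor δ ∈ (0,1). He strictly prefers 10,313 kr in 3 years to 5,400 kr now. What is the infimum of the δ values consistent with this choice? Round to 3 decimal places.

Under u(x) = x this choice says 5400 < δ^3·10313.
Dividing by 10313: δ^3 > 0.52361. Both sides are positive, so the cube root keeps the direction.
δ > 0.52361^(1/3) = 0.806.

δ > 0.806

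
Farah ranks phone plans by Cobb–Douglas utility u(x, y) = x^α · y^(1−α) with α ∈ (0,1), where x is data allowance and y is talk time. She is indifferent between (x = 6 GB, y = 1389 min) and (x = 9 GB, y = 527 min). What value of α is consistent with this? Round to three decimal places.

Set the two utilities equal: 6^α·1389^(1−α) = 9^α·527^(1−α).
(6/9)^α = (527/1389)^(1−α); take logs: α·ln(6/9) = (1−α)·ln(527/1389), i.e. α·-0.405465 = (1−α)·-0.969139.
With A = -0.405465 and B = -0.969139: α·A = (1−α)·B, so α = B/(A+B) = -0.969139/-1.374604 ≈ 0.705.

α ≈ 0.705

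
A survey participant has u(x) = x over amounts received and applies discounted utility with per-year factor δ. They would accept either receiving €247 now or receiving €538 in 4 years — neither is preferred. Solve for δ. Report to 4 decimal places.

The payoff in 4 years is discounted by δ^4, so u(247) = δ^4·u(538) and δ^4 = u(247)/u(538).
With u(x) = x: δ^4 = 247/538 = 0.45911.
Taking the 4th root: δ = 0.45911^(1/4) ≈ 0.8231.

δ ≈ 0.8231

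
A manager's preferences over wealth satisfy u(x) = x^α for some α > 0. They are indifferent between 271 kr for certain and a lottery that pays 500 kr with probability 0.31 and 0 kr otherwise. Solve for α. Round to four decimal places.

The lottery's expected utility is 0.31·u(500) + 0.69·u(0) = 0.31·500^α (since u(0) = 0 for α > 0).
Equating: 271^α = 0.31·500^α, i.e. 0.5420^α = 0.31.
Take logs: α = ln 0.31 / ln(271/500) ≈ 1.912169.

α ≈ 1.9122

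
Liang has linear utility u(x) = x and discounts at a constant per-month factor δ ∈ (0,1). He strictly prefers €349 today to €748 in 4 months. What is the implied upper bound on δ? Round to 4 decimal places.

Under u(x) = x this choice says 349 > δ^4·748.
Hence δ^4 < 349/748 = 0.46658, and x ↦ x^(1/4) is increasing on (0,∞).
δ < 0.46658^(1/4) = 0.8265.

δ < 0.8265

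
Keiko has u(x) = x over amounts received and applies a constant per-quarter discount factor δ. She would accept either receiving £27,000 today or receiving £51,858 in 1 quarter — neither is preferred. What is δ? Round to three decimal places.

δ ≈ 0.521

The payoff in 1 quarter is discounted by δ, so u(27000) = δ·u(51858) and δ = u(27000)/u(51858).
With u(x) = x: δ = 27000/51858 = 0.52065.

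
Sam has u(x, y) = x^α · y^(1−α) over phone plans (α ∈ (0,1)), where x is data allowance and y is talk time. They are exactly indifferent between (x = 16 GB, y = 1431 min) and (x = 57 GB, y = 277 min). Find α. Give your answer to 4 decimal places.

α ≈ 0.5638

Indifference: 16^α · 1431^(1−α) = 57^α · 277^(1−α).
Taking logs: α·ln 16 + (1−α)·ln 1431 = α·ln 57 + (1−α)·ln 277, i.e. α·-1.2704625 = (1−α)·-1.6421113.
So α/(1−α) = (-1.6421113)/(-1.2704625) = 1.2925303, and α = 1.2925303/2.2925303 ≈ 0.5638.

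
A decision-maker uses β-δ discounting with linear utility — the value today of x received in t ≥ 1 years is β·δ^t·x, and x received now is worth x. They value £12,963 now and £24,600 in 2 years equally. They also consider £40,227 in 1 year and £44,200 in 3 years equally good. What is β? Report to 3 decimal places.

β ≈ 0.579

Both payoffs in the second observation are in the future, so β drops out: δ^1·40227 = δ^3·44200 ⇒ δ^2 = 40227/44200 = 0.91011, so δ = 0.95400.
The first indifference: 12963 = β·δ^2·24600, so β = 12963/(δ^2·24600) = 12963/(0.91011·24600) ≈ 0.579.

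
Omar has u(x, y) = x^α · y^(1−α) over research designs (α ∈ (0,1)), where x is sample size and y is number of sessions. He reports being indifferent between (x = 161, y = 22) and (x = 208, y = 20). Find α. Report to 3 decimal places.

α ≈ 0.271

Indifference: 161^α · 22^(1−α) = 208^α · 20^(1−α).
Taking logs: α·ln 161 + (1−α)·ln 22 = α·ln 208 + (1−α)·ln 20, i.e. α·-0.256134 = (1−α)·-0.095310.
With A = -0.256134 and B = -0.095310: α·A = (1−α)·B, so α = B/(A+B) = -0.095310/-0.351444 ≈ 0.271.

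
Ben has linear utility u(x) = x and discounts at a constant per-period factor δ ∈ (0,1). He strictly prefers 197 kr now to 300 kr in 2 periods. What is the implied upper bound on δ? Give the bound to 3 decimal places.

δ < 0.810

Under u(x) = x this choice says 197 > δ^2·300.
Hence δ^2 < 197/300 = 0.65667, and x ↦ x^(1/2) is increasing on (0,∞).
δ < 0.65667^(1/2) = 0.810.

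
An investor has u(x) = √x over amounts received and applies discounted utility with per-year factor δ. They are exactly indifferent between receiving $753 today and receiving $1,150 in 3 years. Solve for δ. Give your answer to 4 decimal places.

Indifference means u(753) = δ^3 · u(1150), so δ^3 = u(753)/u(1150).
With u(x) = √x: δ^3 = √753/√1150 = √(753/1150) = 0.80919.
Hence δ = (0.80919)^(1/3) = 0.931858.

δ ≈ 0.9319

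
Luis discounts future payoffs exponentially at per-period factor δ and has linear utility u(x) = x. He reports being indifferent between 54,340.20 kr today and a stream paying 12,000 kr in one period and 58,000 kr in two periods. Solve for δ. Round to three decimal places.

δ ≈ 0.870

The stream is worth 12000δ + 58000δ² today, so 12000δ + 58000δ² = 54340.20.
That is, 58000δ² + 12000δ − 54340.20 = 0, a quadratic in δ.
By the quadratic formula (taking the positive root), δ = (−12000 + √12750926400.00) / 116000 ≈ 0.870.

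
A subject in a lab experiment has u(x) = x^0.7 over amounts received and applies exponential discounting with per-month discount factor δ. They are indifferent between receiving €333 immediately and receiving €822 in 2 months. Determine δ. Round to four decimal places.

Indifference means u(333) = δ^2 · u(822), so δ^2 = u(333)/u(822).
Since u(x) = x^0.7, δ^2 = (333/822)^0.7 = 0.40511^0.7 = 0.53125.
Taking the square root: δ = 0.53125^(1/2) ≈ 0.7289.

δ ≈ 0.7289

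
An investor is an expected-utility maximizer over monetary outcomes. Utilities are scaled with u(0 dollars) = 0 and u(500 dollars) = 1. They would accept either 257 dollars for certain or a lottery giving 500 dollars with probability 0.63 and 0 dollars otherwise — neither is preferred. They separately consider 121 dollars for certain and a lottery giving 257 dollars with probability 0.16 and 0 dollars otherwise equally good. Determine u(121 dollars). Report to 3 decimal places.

From the first indifference, u(257 dollars) = 0.63·u(500 dollars) + 0.37·u(0 dollars) = 0.63·1 + 0.37·0 = 0.63.
Then u(121 dollars) = 0.16·u(257 dollars) + 0.84·u(0 dollars) = 0.16·0.63 + 0.84·0.00 = 0.1008.

0.101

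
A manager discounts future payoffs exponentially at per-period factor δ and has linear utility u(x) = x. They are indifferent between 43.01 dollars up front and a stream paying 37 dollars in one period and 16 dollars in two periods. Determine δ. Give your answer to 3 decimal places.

δ ≈ 0.850

Present value of the stream is 37·δ + 16·δ². Indifference gives 37δ + 16δ² = 43.01.
That is, 16δ² + 37δ − 43.01 = 0, a quadratic in δ.
δ = (−37 + √(37² + 4·16·43.01)) / (2·16) = (−37 + √4121.64) / 32 ≈ 0.850.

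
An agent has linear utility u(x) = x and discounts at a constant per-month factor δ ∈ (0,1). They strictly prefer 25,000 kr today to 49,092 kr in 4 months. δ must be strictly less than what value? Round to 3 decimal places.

Under u(x) = x this choice says 25000 > δ^4·49092.
Hence δ^4 < 25000/49092 = 0.50925, and x ↦ x^(1/4) is increasing on (0,∞).
δ < (25000/49092)^(1/4) ≈ 0.845.

δ < 0.845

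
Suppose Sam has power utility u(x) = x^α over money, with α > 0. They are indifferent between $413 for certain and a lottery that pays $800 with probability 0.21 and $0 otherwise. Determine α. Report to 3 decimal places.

The lottery's expected utility is 0.21·u(800) + 0.79·u(0) = 0.21·800^α (since u(0) = 0 for α > 0).
Indifference: 413^α = 0.21·800^α, so (413/800)^α = 0.21.
Take logs: α = ln 0.21 / ln(413/800) ≈ 2.36045.

α ≈ 2.360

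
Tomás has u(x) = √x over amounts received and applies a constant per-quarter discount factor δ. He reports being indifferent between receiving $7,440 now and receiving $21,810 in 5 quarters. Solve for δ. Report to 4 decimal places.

δ ≈ 0.8980

The payoff in 5 quarters is discounted by δ^5, so u(7440) = δ^5·u(21810) and δ^5 = u(7440)/u(21810).
Since u(x) = √x, δ^5 = √(7440/21810) = 0.58406.
So δ = 0.58406^(1/5) ≈ 0.8980.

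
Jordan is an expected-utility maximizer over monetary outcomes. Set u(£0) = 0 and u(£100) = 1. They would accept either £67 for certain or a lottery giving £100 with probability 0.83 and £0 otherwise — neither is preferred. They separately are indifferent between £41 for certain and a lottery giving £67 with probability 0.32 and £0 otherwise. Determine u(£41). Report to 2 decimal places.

0.27

First, u(£67) = 0.83·u(£100) + 0.17·u(£0) = 0.83.
Chaining: u(£41) = 0.32·0.83 + 0.68·0.00 = 0.2656.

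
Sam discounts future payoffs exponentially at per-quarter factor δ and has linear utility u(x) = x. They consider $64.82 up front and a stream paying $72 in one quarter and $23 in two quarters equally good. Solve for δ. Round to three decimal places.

δ ≈ 0.730

The stream is worth 72δ + 23δ² today, so 72δ + 23δ² = 64.82.
That is, 23δ² + 72δ − 64.82 = 0, a quadratic in δ.
δ = (−72 + √(72² + 4·23·64.82)) / (2·23) = (−72 + √11147.44) / 46 ≈ 0.730.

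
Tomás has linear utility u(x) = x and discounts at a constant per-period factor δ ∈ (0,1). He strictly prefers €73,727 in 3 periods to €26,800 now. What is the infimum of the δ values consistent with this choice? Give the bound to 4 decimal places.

Under u(x) = x this choice says 26800 < δ^3·73727.
So δ^3 > 26800/73727 = 0.36350; taking the cube root of both positive sides preserves the inequality.
δ > (26800/73727)^(1/3) ≈ 0.7137.

δ > 0.7137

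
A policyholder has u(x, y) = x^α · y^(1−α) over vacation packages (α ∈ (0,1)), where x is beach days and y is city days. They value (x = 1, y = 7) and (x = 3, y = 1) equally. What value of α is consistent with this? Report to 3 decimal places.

The Cobb–Douglas utilities coincide, so 1^α·7^(1−α) = 3^α·1^(1−α).
Taking logs: α·ln 1 + (1−α)·ln 7 = α·ln 3 + (1−α)·ln 1, i.e. α·-1.098612 = (1−α)·-1.945910.
With A = -1.098612 and B = -1.945910: α·A = (1−α)·B, so α = B/(A+B) = -1.945910/-3.044522 ≈ 0.639.

α ≈ 0.639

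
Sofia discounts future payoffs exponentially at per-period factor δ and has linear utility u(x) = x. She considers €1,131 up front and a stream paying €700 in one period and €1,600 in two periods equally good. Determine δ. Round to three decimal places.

δ ≈ 0.650

The stream is worth 700δ + 1600δ² today, so 700δ + 1600δ² = 1131.
Rearranged: 1600δ² + 700δ − 1131 = 0.
The positive root is δ = [−700 + √(700² + 4·1600·1131)] / (2·1600) = (−700 + 2780.000)/3200 ≈ 0.650.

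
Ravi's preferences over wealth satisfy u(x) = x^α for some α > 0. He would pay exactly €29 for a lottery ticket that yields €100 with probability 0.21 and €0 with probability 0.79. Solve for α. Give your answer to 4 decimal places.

α ≈ 1.2607

Since u(0) = 0, the lottery's EU is 0.21·100^α.
Equating: 29^α = 0.21·100^α, i.e. 0.2900^α = 0.21.
Take logs: α = ln 0.21 / ln(29/100) ≈ 1.260748.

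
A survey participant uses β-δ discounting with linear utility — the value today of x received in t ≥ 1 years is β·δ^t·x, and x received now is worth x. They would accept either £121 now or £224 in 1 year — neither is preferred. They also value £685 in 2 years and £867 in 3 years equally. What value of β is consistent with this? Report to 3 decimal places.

From the later pair, β·δ^2·685 = β·δ^3·867; dividing through, δ = 685/867 = 0.79008.
Substituting δ into 121 = β·δ·224: β = 121/(176.978) ≈ 0.684.

β ≈ 0.684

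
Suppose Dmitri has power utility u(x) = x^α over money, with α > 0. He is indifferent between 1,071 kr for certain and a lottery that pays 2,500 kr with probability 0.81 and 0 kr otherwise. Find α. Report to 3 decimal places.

α ≈ 0.249

EU(lottery) = 0.81·2500^α + 0.19·0 = 0.81·2500^α.
Setting u(1071) equal to that: 1071^α = 0.81·2500^α ⇒ (1071/2500)^α = 0.81.
Take logs: α = ln 0.81 / ln(1071/2500) ≈ 0.24858.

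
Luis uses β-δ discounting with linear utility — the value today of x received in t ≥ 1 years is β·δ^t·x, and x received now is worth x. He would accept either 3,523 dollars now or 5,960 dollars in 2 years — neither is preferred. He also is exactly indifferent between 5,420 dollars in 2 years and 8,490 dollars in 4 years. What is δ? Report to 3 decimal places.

δ ≈ 0.799

Both payoffs in the second observation are in the future, so β drops out: δ^2·5420 = δ^4·8490 ⇒ δ^2 = 5420/8490 = 0.63840, so δ = 0.79900.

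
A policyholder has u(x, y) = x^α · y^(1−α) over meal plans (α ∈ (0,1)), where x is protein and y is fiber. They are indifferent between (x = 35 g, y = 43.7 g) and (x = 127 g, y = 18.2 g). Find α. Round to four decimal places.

Indifference: 35^α · 43.7^(1−α) = 127^α · 18.2^(1−α).
(35/127)^α = (18.2/43.7)^(1−α); take logs: α·ln(35/127) = (1−α)·ln(18.2/43.7), i.e. α·-1.2888390 = (1−α)·-0.8759265.
With A = -1.2888390 and B = -0.8759265: α·A = (1−α)·B, so α = B/(A+B) = -0.8759265/-2.1647655 ≈ 0.4046.

α ≈ 0.4046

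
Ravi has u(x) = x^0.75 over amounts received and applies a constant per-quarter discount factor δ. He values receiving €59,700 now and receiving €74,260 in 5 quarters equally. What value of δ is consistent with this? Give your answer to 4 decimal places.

δ ≈ 0.9678

Equating discounted utilities: u(59700) = δ^5·u(74260) ⇒ δ^5 = u(59700)/u(74260).
With u(x) = x^0.75: δ^5 = 59700^0.75/74260^0.75 = (59700/74260)^0.75 = 0.84901.
So δ = 0.84901^(1/5) ≈ 0.9678.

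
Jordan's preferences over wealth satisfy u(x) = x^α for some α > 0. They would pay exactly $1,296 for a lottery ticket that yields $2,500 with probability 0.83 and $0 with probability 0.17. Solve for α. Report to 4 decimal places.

α ≈ 0.2836

EU(lottery) = 0.83·2500^α + 0.17·0 = 0.83·2500^α.
Equating: 1296^α = 0.83·2500^α, i.e. 0.5184^α = 0.83.
Take logs: α = ln 0.83 / ln(1296/2500) ≈ 0.283603.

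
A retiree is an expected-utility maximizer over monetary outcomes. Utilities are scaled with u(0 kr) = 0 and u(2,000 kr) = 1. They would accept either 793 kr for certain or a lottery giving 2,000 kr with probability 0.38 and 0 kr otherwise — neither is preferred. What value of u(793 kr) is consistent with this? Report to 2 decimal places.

By the standard-gamble method, u(793 kr) is just the indifference probability on the best outcome: 0.38.

0.38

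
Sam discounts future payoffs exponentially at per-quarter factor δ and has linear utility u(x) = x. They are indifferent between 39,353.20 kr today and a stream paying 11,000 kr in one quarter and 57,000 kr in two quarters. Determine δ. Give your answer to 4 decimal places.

The stream is worth 11000δ + 57000δ² today, so 11000δ + 57000δ² = 39353.20.
Rearranged: 57000δ² + 11000δ − 39353.20 = 0.
δ = (−11000 + √(11000² + 4·57000·39353.20)) / (2·57000) = (−11000 + √9093529600.00) / 114000 ≈ 0.7400.

δ ≈ 0.7400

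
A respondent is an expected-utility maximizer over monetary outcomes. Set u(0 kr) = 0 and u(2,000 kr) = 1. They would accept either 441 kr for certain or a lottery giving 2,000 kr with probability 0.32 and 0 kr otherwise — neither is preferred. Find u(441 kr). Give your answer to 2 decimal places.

u(441 kr) equals the lottery's expected utility: 0.32·1 + 0.68·0 = 0.32.

0.32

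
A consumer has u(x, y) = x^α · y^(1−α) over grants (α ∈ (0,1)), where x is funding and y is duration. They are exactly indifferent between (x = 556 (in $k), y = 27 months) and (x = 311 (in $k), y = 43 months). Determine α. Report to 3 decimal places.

Indifference: 556^α · 27^(1−α) = 311^α · 43^(1−α).
Taking logs: α·ln 556 + (1−α)·ln 27 = α·ln 311 + (1−α)·ln 43, i.e. α·0.580975 = (1−α)·0.465363.
Thus α·(1.046338) = 0.465363, so α = 0.465363/1.046338 ≈ 0.445.

α ≈ 0.445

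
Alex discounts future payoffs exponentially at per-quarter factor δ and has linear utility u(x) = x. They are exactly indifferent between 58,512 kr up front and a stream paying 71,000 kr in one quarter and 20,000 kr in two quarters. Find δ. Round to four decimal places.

Equating present values: 58512 = 71000δ + 20000δ².
Rearranged: 20000δ² + 71000δ − 58512 = 0.
δ = (−71000 + √(71000² + 4·20000·58512)) / (2·20000) = (−71000 + √9721960000.00) / 40000 ≈ 0.6900.

δ ≈ 0.6900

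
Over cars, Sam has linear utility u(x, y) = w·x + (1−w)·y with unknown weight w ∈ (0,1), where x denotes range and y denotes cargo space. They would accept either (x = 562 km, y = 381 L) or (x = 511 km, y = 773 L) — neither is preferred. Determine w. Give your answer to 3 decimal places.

Indifference: w·562 + (1−w)·381 = w·511 + (1−w)·773.
Rearranging, 51·w − 392·(1−w) = 0.
Hence w = 392/(51+392) = 392/443 = 0.885.

w = 0.885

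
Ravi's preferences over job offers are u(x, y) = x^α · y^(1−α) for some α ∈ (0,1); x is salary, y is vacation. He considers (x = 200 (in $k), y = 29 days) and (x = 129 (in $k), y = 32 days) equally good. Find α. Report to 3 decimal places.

Set the two utilities equal: 200^α·29^(1−α) = 129^α·32^(1−α).
(200/129)^α = (32/29)^(1−α); take logs: α·ln(200/129) = (1−α)·ln(32/29), i.e. α·0.438505 = (1−α)·0.098440.
Thus α·(0.536945) = 0.098440, so α = 0.098440/0.536945 ≈ 0.183.

α ≈ 0.183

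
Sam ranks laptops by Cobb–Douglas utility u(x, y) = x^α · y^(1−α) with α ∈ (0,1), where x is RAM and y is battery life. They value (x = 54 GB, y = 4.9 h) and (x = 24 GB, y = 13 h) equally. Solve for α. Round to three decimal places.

α ≈ 0.546

Set the two utilities equal: 54^α·4.9^(1−α) = 24^α·13^(1−α).
(54/24)^α = (13/4.9)^(1−α); take logs: α·ln(54/24) = (1−α)·ln(13/4.9), i.e. α·0.810930 = (1−α)·0.975714.
With A = 0.810930 and B = 0.975714: α·A = (1−α)·B, so α = B/(A+B) = 0.975714/1.786644 ≈ 0.546.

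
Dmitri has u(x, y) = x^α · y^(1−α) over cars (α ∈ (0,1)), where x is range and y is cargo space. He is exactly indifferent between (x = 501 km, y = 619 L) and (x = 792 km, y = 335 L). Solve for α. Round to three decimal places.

The Cobb–Douglas utilities coincide, so 501^α·619^(1−α) = 792^α·335^(1−α).
(501/792)^α = (335/619)^(1−α); take logs: α·ln(501/792) = (1−α)·ln(335/619), i.e. α·-0.457955 = (1−α)·-0.613975.
With A = -0.457955 and B = -0.613975: α·A = (1−α)·B, so α = B/(A+B) = -0.613975/-1.071930 ≈ 0.573.

α ≈ 0.573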